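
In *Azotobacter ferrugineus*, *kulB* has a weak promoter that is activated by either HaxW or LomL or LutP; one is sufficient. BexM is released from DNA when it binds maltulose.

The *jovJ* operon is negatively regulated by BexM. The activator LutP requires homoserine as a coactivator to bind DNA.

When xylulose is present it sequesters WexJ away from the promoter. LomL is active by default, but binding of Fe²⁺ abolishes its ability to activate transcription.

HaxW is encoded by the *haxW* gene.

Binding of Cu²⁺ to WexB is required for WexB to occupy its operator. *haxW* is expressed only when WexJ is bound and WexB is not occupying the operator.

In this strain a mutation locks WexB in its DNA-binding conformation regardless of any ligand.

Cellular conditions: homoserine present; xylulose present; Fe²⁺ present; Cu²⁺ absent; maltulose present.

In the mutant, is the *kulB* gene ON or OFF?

ON

Xylulose is present, so WexJ is inactive.
WexB is constitutively active in this strain.
With repressor WexB bound, *haxW* is not transcribed.
So HaxW is not produced.
Fe²⁺ is present, so LomL is inactive.
Homoserine is present, so LutP is active.
Activator LutP is present, so *kulB* is transcribed.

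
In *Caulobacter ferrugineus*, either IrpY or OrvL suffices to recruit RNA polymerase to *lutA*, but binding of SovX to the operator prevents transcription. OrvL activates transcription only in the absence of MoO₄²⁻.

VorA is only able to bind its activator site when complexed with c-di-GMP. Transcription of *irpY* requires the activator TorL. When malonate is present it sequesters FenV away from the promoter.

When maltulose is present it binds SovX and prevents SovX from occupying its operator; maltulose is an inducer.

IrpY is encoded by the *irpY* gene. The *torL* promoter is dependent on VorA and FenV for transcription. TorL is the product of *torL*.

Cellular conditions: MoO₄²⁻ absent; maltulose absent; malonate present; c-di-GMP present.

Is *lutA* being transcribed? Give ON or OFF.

OFF

c-di-GMP is present, so VorA is active.
Malonate is present, so FenV is inactive.
Required activator FenV is absent, so *torL* is not transcribed.
So TorL is not produced.
Required activator TorL is absent, so *irpY* is not transcribed.
So IrpY is not produced.
Maltulose is absent, so SovX is active.
MoO₄²⁻ is absent, so OrvL is active.
With repressor SovX bound, *lutA* is not transcribed.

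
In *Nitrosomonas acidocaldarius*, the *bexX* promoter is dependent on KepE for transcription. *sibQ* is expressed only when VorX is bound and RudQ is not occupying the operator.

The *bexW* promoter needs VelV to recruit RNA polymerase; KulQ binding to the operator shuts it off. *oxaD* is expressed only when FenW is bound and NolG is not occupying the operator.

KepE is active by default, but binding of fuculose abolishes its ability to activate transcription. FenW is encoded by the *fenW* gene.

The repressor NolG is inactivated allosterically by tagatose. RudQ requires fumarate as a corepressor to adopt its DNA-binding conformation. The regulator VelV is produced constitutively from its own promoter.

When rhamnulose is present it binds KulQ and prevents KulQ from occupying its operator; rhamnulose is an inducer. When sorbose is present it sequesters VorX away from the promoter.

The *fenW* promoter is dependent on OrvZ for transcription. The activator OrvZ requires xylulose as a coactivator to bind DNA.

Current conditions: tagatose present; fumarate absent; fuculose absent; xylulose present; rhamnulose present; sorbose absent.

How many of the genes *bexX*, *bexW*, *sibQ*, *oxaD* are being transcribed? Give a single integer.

Fuculose is absent, so KepE is active.
No repressor is bound and KepE is active, so *bexX* is transcribed.
→ *bexX* is ON.
VelV is produced constitutively and is active.
Rhamnulose is present, so KulQ is inactive.
No repressor is bound and VelV is active, so *bexW* is transcribed.
→ *bexW* is ON.
Fumarate is absent, so RudQ is inactive.
Sorbose is absent, so VorX is active.
No repressor is bound and VorX is active, so *sibQ* is transcribed.
→ *sibQ* is ON.
Tagatose is present, so NolG is inactive.
Xylulose is present, so OrvZ is active.
No repressor is bound and OrvZ is active, so *fenW* is transcribed.
So FenW is produced and active.
No repressor is bound and FenW is active, so *oxaD* is transcribed.
→ *oxaD* is ON.
4 of the 4 genes are transcribed.

4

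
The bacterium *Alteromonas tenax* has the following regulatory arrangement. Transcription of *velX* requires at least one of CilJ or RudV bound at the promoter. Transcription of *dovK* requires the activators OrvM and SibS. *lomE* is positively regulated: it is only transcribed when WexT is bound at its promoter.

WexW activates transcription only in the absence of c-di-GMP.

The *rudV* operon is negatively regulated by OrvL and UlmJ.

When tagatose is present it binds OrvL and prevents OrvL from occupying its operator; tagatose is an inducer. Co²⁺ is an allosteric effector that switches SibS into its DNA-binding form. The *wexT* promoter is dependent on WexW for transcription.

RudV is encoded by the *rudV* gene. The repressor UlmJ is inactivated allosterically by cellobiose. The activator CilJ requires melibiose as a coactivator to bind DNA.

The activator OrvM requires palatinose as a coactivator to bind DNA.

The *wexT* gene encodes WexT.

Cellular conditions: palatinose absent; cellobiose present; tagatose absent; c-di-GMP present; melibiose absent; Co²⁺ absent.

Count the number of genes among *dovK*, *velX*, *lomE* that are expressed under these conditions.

0

Palatinose is absent, so OrvM is inactive.
Co²⁺ is absent, so SibS is inactive.
Required activator OrvM is absent, so *dovK* is not transcribed.
→ *dovK* is OFF.
Melibiose is absent, so CilJ is inactive.
Tagatose is absent, so OrvL is active.
Cellobiose is present, so UlmJ is inactive.
With repressor OrvL bound, *rudV* is not transcribed.
So RudV is not produced.
No activator is available at the *velX* promoter, so *velX* is not transcribed.
→ *velX* is OFF.
c-di-GMP is present, so WexW is inactive.
Required activator WexW is absent, so *wexT* is not transcribed.
So WexT is not produced.
Required activator WexT is absent, so *lomE* is not transcribed.
→ *lomE* is OFF.
0 of the 3 genes are transcribed.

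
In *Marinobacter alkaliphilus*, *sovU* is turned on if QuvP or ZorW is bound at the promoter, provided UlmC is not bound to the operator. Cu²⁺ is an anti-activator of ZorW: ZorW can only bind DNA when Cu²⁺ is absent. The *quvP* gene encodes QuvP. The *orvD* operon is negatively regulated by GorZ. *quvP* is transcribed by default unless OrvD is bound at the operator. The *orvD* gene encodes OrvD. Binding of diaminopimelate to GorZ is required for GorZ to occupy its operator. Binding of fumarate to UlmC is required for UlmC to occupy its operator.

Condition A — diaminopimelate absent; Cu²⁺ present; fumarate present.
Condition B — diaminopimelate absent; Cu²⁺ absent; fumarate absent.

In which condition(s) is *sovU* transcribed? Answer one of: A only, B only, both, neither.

B only

Condition A:
Diaminopimelate is absent, so GorZ is inactive.
With no repressor bound, *orvD* is transcribed.
So OrvD is produced and active.
With repressor OrvD bound, *quvP* is not transcribed.
So QuvP is not produced.
Cu²⁺ is present, so ZorW is inactive.
Fumarate is present, so UlmC is active.
With repressor UlmC bound, *sovU* is not transcribed.
→ *sovU* is OFF in A.
Condition B:
Diaminopimelate is absent, so GorZ is inactive.
With no repressor bound, *orvD* is transcribed.
So OrvD is produced and active.
With repressor OrvD bound, *quvP* is not transcribed.
So QuvP is not produced.
Cu²⁺ is absent, so ZorW is active.
Fumarate is absent, so UlmC is inactive.
Activator ZorW is present, so *sovU* is transcribed.
→ *sovU* is ON in B.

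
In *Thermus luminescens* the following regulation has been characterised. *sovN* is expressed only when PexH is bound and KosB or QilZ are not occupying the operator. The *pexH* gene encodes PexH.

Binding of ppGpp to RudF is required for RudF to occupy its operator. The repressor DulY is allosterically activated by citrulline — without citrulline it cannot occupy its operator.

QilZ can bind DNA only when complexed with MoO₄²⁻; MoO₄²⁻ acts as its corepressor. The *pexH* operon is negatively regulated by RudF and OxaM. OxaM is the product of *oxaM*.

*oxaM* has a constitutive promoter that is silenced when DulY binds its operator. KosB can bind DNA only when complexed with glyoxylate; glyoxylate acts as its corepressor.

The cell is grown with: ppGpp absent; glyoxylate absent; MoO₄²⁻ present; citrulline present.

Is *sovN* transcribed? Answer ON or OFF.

OFF

Glyoxylate is absent, so KosB is inactive.
ppGpp is absent, so RudF is inactive.
Citrulline is present, so DulY is active.
With repressor DulY bound, *oxaM* is not transcribed.
So OxaM is not produced.
With no repressor bound, *pexH* is transcribed.
So PexH is produced and active.
MoO₄²⁻ is present, so QilZ is active.
With repressor QilZ bound, *sovN* is not transcribed.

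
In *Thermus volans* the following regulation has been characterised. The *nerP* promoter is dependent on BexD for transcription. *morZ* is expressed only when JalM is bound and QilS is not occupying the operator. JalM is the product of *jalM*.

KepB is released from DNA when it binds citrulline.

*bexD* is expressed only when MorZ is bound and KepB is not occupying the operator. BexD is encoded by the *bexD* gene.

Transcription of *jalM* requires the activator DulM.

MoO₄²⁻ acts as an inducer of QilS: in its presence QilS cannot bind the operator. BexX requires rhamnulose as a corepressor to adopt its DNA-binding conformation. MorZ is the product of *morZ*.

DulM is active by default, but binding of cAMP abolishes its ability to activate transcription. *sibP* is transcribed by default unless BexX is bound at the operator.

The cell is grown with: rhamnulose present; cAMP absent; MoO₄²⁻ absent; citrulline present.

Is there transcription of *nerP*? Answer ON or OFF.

cAMP is absent, so DulM is active.
No repressor is bound and DulM is active, so *jalM* is transcribed.
So JalM is produced and active.
MoO₄²⁻ is absent, so QilS is active.
With repressor QilS bound, *morZ* is not transcribed.
So MorZ is not produced.
Citrulline is present, so KepB is inactive.
Required activator MorZ is absent, so *bexD* is not transcribed.
So BexD is not produced.
Required activator BexD is absent, so *nerP* is not transcribed.

OFF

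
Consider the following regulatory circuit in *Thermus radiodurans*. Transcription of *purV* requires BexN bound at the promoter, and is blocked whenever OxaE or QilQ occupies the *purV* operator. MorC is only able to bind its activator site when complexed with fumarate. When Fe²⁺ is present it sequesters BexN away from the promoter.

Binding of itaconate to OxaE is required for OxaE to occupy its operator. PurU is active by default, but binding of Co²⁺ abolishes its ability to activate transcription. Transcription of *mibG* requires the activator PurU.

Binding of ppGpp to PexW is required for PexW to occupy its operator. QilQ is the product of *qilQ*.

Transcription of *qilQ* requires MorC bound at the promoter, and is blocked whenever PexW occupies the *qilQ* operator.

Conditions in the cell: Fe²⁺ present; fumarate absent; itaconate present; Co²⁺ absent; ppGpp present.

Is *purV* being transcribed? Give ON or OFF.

OFF

Fe²⁺ is present, so BexN is inactive.
Itaconate is present, so OxaE is active.
ppGpp is present, so PexW is active.
Fumarate is absent, so MorC is inactive.
With repressor PexW bound, *qilQ* is not transcribed.
So QilQ is not produced.
With repressor OxaE bound, *purV* is not transcribed.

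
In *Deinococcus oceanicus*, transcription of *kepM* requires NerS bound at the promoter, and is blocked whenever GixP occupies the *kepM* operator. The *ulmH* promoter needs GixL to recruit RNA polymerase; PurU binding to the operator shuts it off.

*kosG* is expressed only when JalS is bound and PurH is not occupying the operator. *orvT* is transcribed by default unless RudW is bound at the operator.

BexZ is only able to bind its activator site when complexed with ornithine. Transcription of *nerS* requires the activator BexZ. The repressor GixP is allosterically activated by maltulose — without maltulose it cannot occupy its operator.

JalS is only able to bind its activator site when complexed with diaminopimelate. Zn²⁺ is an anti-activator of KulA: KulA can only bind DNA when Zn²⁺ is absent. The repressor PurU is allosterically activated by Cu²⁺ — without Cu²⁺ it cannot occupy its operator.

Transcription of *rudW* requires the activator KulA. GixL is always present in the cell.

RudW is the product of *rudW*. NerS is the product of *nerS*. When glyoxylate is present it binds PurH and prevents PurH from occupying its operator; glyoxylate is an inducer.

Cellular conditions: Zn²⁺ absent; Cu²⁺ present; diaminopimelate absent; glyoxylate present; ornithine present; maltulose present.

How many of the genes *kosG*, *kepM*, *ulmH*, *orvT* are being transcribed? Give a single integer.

Glyoxylate is present, so PurH is inactive.
Diaminopimelate is absent, so JalS is inactive.
Required activator JalS is absent, so *kosG* is not transcribed.
→ *kosG* is OFF.
Ornithine is present, so BexZ is active.
No repressor is bound and BexZ is active, so *nerS* is transcribed.
So NerS is produced and active.
Maltulose is present, so GixP is active.
With repressor GixP bound, *kepM* is not transcribed.
→ *kepM* is OFF.
Cu²⁺ is present, so PurU is active.
GixL is produced constitutively and is active.
With repressor PurU bound, *ulmH* is not transcribed.
→ *ulmH* is OFF.
Zn²⁺ is absent, so KulA is active.
No repressor is bound and KulA is active, so *rudW* is transcribed.
So RudW is produced and active.
With repressor RudW bound, *orvT* is not transcribed.
→ *orvT* is OFF.
0 of the 4 genes are transcribed.

0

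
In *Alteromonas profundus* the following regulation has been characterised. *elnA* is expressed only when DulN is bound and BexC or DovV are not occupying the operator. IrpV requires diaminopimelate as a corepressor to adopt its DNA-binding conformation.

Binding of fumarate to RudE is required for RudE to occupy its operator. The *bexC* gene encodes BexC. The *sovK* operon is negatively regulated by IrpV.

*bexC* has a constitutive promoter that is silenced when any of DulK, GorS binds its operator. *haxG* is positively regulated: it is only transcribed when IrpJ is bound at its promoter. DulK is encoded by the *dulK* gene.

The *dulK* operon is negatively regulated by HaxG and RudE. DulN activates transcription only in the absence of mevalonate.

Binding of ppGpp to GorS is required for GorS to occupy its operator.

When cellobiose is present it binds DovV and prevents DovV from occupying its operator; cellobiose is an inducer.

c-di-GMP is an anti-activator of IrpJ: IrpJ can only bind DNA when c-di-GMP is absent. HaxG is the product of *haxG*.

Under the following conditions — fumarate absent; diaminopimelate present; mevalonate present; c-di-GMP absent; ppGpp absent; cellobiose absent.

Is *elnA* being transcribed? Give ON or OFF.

OFF

Mevalonate is present, so DulN is inactive.
c-di-GMP is absent, so IrpJ is active.
No repressor is bound and IrpJ is active, so *haxG* is transcribed.
So HaxG is produced and active.
Fumarate is absent, so RudE is inactive.
With repressor HaxG bound, *dulK* is not transcribed.
So DulK is not produced.
ppGpp is absent, so GorS is inactive.
With no repressor bound, *bexC* is transcribed.
So BexC is produced and active.
Cellobiose is absent, so DovV is active.
With repressor BexC bound, *elnA* is not transcribed.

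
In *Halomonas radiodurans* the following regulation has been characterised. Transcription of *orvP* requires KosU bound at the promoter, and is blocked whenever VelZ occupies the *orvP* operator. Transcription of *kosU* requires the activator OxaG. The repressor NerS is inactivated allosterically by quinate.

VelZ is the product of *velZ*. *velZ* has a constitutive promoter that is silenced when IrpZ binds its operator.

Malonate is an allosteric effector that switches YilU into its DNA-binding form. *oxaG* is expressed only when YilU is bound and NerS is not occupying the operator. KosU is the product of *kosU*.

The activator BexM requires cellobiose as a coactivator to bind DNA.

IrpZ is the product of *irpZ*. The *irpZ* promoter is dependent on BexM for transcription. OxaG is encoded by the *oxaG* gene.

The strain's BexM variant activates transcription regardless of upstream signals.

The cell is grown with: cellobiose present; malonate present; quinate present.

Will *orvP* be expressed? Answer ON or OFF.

ON

Quinate is present, so NerS is inactive.
Malonate is present, so YilU is active.
No repressor is bound and YilU is active, so *oxaG* is transcribed.
So OxaG is produced and active.
No repressor is bound and OxaG is active, so *kosU* is transcribed.
So KosU is produced and active.
BexM is constitutively active in this strain.
No repressor is bound and BexM is active, so *irpZ* is transcribed.
So IrpZ is produced and active.
With repressor IrpZ bound, *velZ* is not transcribed.
So VelZ is not produced.
No repressor is bound and KosU is active, so *orvP* is transcribed.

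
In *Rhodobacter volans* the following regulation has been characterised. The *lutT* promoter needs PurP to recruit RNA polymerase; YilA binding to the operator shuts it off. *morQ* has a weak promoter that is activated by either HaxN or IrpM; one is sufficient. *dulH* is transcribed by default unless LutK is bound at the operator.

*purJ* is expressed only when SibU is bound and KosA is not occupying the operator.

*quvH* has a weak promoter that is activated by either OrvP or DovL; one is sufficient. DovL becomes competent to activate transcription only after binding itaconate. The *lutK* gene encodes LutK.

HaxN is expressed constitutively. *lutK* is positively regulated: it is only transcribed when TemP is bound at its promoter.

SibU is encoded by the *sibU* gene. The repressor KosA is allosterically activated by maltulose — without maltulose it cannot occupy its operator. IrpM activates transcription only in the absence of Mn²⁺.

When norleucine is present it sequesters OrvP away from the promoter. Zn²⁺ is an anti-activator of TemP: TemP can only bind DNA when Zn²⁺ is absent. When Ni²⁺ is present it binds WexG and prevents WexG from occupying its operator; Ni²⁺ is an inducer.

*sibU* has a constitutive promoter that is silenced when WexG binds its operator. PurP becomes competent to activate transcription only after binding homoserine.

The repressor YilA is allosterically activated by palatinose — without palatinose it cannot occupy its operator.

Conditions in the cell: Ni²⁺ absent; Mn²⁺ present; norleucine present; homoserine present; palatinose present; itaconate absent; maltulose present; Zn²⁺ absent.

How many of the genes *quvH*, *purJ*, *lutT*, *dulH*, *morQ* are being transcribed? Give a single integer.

Norleucine is present, so OrvP is inactive.
Itaconate is absent, so DovL is inactive.
No activator is available at the *quvH* promoter, so *quvH* is not transcribed.
→ *quvH* is OFF.
Maltulose is present, so KosA is active.
Ni²⁺ is absent, so WexG is active.
With repressor WexG bound, *sibU* is not transcribed.
So SibU is not produced.
With repressor KosA bound, *purJ* is not transcribed.
→ *purJ* is OFF.
Palatinose is present, so YilA is active.
Homoserine is present, so PurP is active.
With repressor YilA bound, *lutT* is not transcribed.
→ *lutT* is OFF.
Zn²⁺ is absent, so TemP is active.
No repressor is bound and TemP is active, so *lutK* is transcribed.
So LutK is produced and active.
With repressor LutK bound, *dulH* is not transcribed.
→ *dulH* is OFF.
HaxN is produced constitutively and is active.
Mn²⁺ is present, so IrpM is inactive.
Activator HaxN is present, so *morQ* is transcribed.
→ *morQ* is ON.
1 of the 5 genes is transcribed.

1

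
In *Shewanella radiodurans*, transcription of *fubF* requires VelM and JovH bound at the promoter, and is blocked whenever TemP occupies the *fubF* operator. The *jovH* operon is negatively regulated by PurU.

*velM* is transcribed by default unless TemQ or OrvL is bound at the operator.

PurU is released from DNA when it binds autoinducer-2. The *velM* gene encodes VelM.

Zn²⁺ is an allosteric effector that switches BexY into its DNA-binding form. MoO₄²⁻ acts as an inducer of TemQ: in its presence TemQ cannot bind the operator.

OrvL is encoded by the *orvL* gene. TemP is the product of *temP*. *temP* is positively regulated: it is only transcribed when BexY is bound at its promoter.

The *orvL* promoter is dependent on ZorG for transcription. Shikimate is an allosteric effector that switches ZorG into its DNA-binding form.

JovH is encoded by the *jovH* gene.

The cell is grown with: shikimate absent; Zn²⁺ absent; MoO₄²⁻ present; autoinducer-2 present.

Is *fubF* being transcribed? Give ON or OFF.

ON

MoO₄²⁻ is present, so TemQ is inactive.
Shikimate is absent, so ZorG is inactive.
Required activator ZorG is absent, so *orvL* is not transcribed.
So OrvL is not produced.
With no repressor bound, *velM* is transcribed.
So VelM is produced and active.
Autoinducer-2 is present, so PurU is inactive.
With no repressor bound, *jovH* is transcribed.
So JovH is produced and active.
Zn²⁺ is absent, so BexY is inactive.
Required activator BexY is absent, so *temP* is not transcribed.
So TemP is not produced.
No repressor is bound and VelM and JovH are active, so *fubF* is transcribed.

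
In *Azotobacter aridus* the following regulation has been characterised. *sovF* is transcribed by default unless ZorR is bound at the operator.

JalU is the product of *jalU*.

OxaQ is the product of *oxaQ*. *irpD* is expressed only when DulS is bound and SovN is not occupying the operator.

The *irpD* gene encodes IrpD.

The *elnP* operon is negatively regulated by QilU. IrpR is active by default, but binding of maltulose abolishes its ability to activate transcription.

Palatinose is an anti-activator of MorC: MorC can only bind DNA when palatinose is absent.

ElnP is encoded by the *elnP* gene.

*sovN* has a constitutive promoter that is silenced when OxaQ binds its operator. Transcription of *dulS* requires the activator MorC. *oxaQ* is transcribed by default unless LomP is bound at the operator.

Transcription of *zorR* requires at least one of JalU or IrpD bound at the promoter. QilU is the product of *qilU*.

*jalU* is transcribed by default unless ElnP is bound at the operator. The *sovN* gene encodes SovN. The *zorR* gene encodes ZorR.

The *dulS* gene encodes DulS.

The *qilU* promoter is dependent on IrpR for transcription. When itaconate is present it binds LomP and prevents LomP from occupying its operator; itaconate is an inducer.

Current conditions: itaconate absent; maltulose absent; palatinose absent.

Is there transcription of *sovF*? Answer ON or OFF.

OFF

Maltulose is absent, so IrpR is active.
No repressor is bound and IrpR is active, so *qilU* is transcribed.
So QilU is produced and active.
With repressor QilU bound, *elnP* is not transcribed.
So ElnP is not produced.
With no repressor bound, *jalU* is transcribed.
So JalU is produced and active.
Itaconate is absent, so LomP is active.
With repressor LomP bound, *oxaQ* is not transcribed.
So OxaQ is not produced.
With no repressor bound, *sovN* is transcribed.
So SovN is produced and active.
Palatinose is absent, so MorC is active.
No repressor is bound and MorC is active, so *dulS* is transcribed.
So DulS is produced and active.
With repressor SovN bound, *irpD* is not transcribed.
So IrpD is not produced.
Activator JalU is present, so *zorR* is transcribed.
So ZorR is produced and active.
With repressor ZorR bound, *sovF* is not transcribed.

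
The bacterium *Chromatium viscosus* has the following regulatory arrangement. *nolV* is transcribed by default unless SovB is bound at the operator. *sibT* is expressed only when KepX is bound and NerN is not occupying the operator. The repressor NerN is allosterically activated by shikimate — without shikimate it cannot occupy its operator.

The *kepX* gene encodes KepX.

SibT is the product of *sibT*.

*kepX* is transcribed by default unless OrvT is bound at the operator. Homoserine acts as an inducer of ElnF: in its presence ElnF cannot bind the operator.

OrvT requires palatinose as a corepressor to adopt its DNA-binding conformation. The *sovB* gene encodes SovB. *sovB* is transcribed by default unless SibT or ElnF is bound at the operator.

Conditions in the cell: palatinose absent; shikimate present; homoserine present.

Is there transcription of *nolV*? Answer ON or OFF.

OFF

Palatinose is absent, so OrvT is inactive.
With no repressor bound, *kepX* is transcribed.
So KepX is produced and active.
Shikimate is present, so NerN is active.
With repressor NerN bound, *sibT* is not transcribed.
So SibT is not produced.
Homoserine is present, so ElnF is inactive.
With no repressor bound, *sovB* is transcribed.
So SovB is produced and active.
With repressor SovB bound, *nolV* is not transcribed.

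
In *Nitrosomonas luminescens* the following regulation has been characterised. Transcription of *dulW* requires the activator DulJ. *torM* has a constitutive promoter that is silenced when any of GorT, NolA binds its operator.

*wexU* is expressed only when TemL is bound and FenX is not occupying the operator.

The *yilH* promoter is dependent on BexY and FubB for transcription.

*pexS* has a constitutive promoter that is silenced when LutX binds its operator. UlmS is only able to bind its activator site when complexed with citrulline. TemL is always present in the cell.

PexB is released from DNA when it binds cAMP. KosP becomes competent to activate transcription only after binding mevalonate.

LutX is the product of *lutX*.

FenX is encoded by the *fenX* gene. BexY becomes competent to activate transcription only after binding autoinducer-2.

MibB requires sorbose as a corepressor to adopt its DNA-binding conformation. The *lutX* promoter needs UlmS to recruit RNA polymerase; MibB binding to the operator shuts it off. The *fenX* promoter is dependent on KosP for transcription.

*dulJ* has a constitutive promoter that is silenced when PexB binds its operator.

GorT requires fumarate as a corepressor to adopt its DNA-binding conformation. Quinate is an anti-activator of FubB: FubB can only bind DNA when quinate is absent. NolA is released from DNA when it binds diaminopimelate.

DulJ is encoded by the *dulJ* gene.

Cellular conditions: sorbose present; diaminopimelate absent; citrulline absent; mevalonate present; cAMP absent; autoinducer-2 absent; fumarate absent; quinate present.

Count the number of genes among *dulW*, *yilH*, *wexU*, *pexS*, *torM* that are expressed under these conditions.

1

cAMP is absent, so PexB is active.
With repressor PexB bound, *dulJ* is not transcribed.
So DulJ is not produced.
Required activator DulJ is absent, so *dulW* is not transcribed.
→ *dulW* is OFF.
Autoinducer-2 is absent, so BexY is inactive.
Quinate is present, so FubB is inactive.
Required activator BexY is absent, so *yilH* is not transcribed.
→ *yilH* is OFF.
Mevalonate is present, so KosP is active.
No repressor is bound and KosP is active, so *fenX* is transcribed.
So FenX is produced and active.
TemL is produced constitutively and is active.
With repressor FenX bound, *wexU* is not transcribed.
→ *wexU* is OFF.
Sorbose is present, so MibB is active.
Citrulline is absent, so UlmS is inactive.
With repressor MibB bound, *lutX* is not transcribed.
So LutX is not produced.
With no repressor bound, *pexS* is transcribed.
→ *pexS* is ON.
Fumarate is absent, so GorT is inactive.
Diaminopimelate is absent, so NolA is active.
With repressor NolA bound, *torM* is not transcribed.
→ *torM* is OFF.
1 of the 5 genes is transcribed.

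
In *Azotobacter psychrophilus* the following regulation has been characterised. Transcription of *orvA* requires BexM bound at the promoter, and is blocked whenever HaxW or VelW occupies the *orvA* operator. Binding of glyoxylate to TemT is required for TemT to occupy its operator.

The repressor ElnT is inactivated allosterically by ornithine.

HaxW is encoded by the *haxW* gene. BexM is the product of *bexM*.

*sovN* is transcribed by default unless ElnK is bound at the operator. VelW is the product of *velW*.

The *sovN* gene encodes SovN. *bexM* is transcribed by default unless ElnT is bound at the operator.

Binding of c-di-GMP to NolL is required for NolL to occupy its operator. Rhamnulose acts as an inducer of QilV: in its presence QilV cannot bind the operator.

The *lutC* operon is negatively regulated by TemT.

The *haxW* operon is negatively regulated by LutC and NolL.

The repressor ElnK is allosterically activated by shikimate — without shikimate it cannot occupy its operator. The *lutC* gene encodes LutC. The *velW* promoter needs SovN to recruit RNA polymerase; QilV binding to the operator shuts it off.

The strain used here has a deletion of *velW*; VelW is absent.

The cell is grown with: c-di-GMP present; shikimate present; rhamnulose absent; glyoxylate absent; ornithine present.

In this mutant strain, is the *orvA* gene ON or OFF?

Ornithine is present, so ElnT is inactive.
With no repressor bound, *bexM* is transcribed.
So BexM is produced and active.
Glyoxylate is absent, so TemT is inactive.
With no repressor bound, *lutC* is transcribed.
So LutC is produced and active.
c-di-GMP is present, so NolL is active.
With repressor LutC bound, *haxW* is not transcribed.
So HaxW is not produced.
VelW is non-functional in this strain, so it has no effect.
No repressor is bound and BexM is active, so *orvA* is transcribed.

ON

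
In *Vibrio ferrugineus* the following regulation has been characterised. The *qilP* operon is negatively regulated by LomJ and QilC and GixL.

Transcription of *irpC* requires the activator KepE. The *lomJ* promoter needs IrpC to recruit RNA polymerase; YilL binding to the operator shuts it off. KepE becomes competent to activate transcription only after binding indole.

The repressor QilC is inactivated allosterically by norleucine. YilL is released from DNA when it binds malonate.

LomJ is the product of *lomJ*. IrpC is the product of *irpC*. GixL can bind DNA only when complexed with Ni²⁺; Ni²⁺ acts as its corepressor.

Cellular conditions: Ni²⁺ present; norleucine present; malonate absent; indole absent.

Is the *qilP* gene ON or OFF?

Indole is absent, so KepE is inactive.
Required activator KepE is absent, so *irpC* is not transcribed.
So IrpC is not produced.
Malonate is absent, so YilL is active.
With repressor YilL bound, *lomJ* is not transcribed.
So LomJ is not produced.
Norleucine is present, so QilC is inactive.
Ni²⁺ is present, so GixL is active.
With repressor GixL bound, *qilP* is not transcribed.

OFF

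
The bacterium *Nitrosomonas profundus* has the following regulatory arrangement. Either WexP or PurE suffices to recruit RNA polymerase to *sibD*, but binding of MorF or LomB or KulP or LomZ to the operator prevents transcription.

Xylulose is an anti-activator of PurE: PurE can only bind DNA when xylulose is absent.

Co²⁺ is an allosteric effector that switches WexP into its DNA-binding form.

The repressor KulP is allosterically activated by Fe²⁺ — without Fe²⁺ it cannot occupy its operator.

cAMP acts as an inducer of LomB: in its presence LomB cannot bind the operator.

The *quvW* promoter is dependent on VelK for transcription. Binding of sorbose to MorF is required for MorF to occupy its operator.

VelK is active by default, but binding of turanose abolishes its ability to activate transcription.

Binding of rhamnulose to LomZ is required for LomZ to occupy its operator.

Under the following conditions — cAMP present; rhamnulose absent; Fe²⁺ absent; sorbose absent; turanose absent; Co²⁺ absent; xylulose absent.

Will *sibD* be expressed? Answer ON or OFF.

Sorbose is absent, so MorF is inactive.
Co²⁺ is absent, so WexP is inactive.
cAMP is present, so LomB is inactive.
Fe²⁺ is absent, so KulP is inactive.
Xylulose is absent, so PurE is active.
Rhamnulose is absent, so LomZ is inactive.
Activator PurE is present, so *sibD* is transcribed.

ON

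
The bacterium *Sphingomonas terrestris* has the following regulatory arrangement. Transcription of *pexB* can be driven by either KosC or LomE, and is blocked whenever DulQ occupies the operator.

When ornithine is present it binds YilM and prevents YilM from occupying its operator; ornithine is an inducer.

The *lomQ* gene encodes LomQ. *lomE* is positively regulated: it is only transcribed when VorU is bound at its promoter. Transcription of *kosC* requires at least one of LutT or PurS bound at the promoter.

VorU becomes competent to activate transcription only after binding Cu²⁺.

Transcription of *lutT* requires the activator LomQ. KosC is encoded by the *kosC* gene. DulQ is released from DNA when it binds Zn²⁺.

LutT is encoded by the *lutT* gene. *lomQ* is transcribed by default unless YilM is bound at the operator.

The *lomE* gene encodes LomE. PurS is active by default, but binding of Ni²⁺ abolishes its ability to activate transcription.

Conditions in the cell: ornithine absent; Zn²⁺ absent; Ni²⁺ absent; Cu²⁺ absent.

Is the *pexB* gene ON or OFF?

Zn²⁺ is absent, so DulQ is active.
Ornithine is absent, so YilM is active.
With repressor YilM bound, *lomQ* is not transcribed.
So LomQ is not produced.
Required activator LomQ is absent, so *lutT* is not transcribed.
So LutT is not produced.
Ni²⁺ is absent, so PurS is active.
Activator PurS is present, so *kosC* is transcribed.
So KosC is produced and active.
Cu²⁺ is absent, so VorU is inactive.
Required activator VorU is absent, so *lomE* is not transcribed.
So LomE is not produced.
With repressor DulQ bound, *pexB* is not transcribed.

OFF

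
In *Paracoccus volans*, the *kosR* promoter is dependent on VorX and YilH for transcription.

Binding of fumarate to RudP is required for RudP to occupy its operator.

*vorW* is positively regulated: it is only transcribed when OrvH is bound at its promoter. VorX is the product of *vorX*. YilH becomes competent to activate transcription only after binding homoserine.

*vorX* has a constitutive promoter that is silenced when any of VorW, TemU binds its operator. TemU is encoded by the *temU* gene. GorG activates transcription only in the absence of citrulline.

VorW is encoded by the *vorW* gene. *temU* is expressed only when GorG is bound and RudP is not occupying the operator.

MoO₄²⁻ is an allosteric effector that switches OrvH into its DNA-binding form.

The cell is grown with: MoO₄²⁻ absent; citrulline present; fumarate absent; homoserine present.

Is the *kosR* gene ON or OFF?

ON

MoO₄²⁻ is absent, so OrvH is inactive.
Required activator OrvH is absent, so *vorW* is not transcribed.
So VorW is not produced.
Citrulline is present, so GorG is inactive.
Fumarate is absent, so RudP is inactive.
Required activator GorG is absent, so *temU* is not transcribed.
So TemU is not produced.
With no repressor bound, *vorX* is transcribed.
So VorX is produced and active.
Homoserine is present, so YilH is active.
No repressor is bound and VorX and YilH are active, so *kosR* is transcribed.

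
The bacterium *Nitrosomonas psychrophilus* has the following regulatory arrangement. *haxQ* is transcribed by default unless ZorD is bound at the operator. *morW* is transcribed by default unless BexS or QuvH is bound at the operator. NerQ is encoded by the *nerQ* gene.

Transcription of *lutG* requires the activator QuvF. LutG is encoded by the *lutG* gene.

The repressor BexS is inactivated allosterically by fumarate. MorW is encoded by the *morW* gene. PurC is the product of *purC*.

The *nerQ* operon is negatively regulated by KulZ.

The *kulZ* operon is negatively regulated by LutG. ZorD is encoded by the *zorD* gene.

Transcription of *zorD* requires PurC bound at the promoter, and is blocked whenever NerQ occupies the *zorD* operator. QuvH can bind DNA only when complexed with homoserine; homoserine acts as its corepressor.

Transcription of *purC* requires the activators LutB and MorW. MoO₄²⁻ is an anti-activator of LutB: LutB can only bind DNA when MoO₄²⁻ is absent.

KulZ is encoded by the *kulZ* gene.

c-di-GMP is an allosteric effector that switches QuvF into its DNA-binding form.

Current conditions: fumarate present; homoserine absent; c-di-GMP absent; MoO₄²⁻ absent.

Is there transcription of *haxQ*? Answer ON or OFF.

c-di-GMP is absent, so QuvF is inactive.
Required activator QuvF is absent, so *lutG* is not transcribed.
So LutG is not produced.
With no repressor bound, *kulZ* is transcribed.
So KulZ is produced and active.
With repressor KulZ bound, *nerQ* is not transcribed.
So NerQ is not produced.
MoO₄²⁻ is absent, so LutB is active.
Fumarate is present, so BexS is inactive.
Homoserine is absent, so QuvH is inactive.
With no repressor bound, *morW* is transcribed.
So MorW is produced and active.
No repressor is bound and LutB and MorW are active, so *purC* is transcribed.
So PurC is produced and active.
No repressor is bound and PurC is active, so *zorD* is transcribed.
So ZorD is produced and active.
With repressor ZorD bound, *haxQ* is not transcribed.

OFF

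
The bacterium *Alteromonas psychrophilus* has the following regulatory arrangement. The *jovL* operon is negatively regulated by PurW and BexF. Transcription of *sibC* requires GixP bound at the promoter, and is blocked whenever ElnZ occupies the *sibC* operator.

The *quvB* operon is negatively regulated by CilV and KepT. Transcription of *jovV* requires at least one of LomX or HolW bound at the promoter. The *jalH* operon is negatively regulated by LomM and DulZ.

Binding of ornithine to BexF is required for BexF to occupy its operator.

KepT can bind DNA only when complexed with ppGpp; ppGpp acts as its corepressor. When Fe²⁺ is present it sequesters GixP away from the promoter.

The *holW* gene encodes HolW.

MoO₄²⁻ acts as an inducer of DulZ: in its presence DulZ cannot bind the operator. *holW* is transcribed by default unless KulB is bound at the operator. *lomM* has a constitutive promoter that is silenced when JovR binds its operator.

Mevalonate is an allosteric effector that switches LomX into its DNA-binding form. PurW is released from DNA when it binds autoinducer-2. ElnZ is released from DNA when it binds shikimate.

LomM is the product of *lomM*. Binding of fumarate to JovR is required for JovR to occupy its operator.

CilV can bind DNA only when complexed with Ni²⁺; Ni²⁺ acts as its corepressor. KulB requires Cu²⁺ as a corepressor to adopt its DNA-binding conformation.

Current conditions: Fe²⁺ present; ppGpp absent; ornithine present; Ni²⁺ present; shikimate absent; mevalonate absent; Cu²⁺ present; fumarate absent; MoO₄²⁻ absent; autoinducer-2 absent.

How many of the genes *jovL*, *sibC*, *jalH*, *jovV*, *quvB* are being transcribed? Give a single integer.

Autoinducer-2 is absent, so PurW is active.
Ornithine is present, so BexF is active.
With repressor PurW bound, *jovL* is not transcribed.
→ *jovL* is OFF.
Fe²⁺ is present, so GixP is inactive.
Shikimate is absent, so ElnZ is active.
With repressor ElnZ bound, *sibC* is not transcribed.
→ *sibC* is OFF.
Fumarate is absent, so JovR is inactive.
With no repressor bound, *lomM* is transcribed.
So LomM is produced and active.
MoO₄²⁻ is absent, so DulZ is active.
With repressor LomM bound, *jalH* is not transcribed.
→ *jalH* is OFF.
Mevalonate is absent, so LomX is inactive.
Cu²⁺ is present, so KulB is active.
With repressor KulB bound, *holW* is not transcribed.
So HolW is not produced.
No activator is available at the *jovV* promoter, so *jovV* is not transcribed.
→ *jovV* is OFF.
Ni²⁺ is present, so CilV is active.
ppGpp is absent, so KepT is inactive.
With repressor CilV bound, *quvB* is not transcribed.
→ *quvB* is OFF.
0 of the 5 genes are transcribed.

0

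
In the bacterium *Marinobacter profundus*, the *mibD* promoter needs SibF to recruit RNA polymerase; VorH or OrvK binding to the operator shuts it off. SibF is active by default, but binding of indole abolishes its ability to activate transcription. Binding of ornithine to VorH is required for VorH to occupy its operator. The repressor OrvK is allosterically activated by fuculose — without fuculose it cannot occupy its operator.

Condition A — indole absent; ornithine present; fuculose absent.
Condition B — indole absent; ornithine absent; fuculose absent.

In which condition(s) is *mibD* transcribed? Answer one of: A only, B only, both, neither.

B only

Condition A:
Indole is absent, so SibF is active.
Ornithine is present, so VorH is active.
Fuculose is absent, so OrvK is inactive.
With repressor VorH bound, *mibD* is not transcribed.
→ *mibD* is OFF in A.
Condition B:
Indole is absent, so SibF is active.
Ornithine is absent, so VorH is inactive.
Fuculose is absent, so OrvK is inactive.
No repressor is bound and SibF is active, so *mibD* is transcribed.
→ *mibD* is ON in B.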